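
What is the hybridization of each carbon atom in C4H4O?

sp²

Each carbon atom: 3 σ bonds, plus one π bond; 3 regions of electron density → sp2.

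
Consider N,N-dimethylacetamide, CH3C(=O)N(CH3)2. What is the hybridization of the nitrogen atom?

sp²

Amide resonance: N lone pair conjugated with C=O → sp2.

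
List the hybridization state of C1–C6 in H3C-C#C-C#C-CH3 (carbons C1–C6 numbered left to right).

C1: 4 σ bonds; 4 regions of electron density → sp3.
C2 (2 σ bonds, plus two π bonds) has steric number 2: sp.
C3: 2 σ bonds, plus two π bonds — 2 electron domains, sp.
C4 — 2 σ bonds, plus two π bonds. Steric number 2, so sp.
C5 has 2 σ bonds, plus two π bonds: steric number 2 → sp.
C6 carries 4 σ bonds, giving a steric number of 4, so it is sp3.

C1 sp3, C2 sp, C3 sp, C4 sp, C5 sp, C6 sp3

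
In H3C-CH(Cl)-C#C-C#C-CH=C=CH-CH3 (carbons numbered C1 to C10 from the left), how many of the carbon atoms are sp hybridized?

5

C1: sp3
C2: sp3
C3: sp ✓
C4: sp ✓
C5: sp ✓
C6: sp ✓
C7: sp2
C8: sp ✓
C9: sp2
C10: sp3
C3, C4, C5, C6, C8 → 5 sp carbons.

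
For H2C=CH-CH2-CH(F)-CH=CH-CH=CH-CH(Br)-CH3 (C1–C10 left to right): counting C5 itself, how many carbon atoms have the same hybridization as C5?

6

C5 is sp2 (one π bond).
C1: sp2 ✓
C2: sp2 ✓
C3: sp3
C4: sp3
C5: sp2 ✓
C6: sp2 ✓
C7: sp2 ✓
C8: sp2 ✓
C9: sp3
C10: sp3
6 carbons are sp2.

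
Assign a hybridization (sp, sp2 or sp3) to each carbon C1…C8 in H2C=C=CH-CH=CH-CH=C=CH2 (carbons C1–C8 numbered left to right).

C1: 3 σ bonds, plus one π bond — 3 electron domains, sp2.
C2 (2 σ bonds, plus two π bonds) has steric number 2: sp.
C3: 3 σ bonds, plus one π bond — 3 electron domains, sp2.
C4 has 3 σ bonds, plus one π bond: steric number 3 → sp2.
C5 has 3 σ bonds, plus one π bond: steric number 3 → sp2.
C6: 3 σ bonds, plus one π bond — 3 electron domains, sp2.
C7 — 2 σ bonds, plus two π bonds. Steric number 2, so sp.
C8 — 3 σ bonds, plus one π bond. Steric number 3, so sp2.

C1 sp2, C2 sp, C3 sp2, C4 sp2, C5 sp2, C6 sp2, C7 sp, C8 sp2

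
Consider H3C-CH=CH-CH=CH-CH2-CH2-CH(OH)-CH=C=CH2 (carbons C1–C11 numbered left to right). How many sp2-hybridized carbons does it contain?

6

C1: sp3
C2: sp2 ✓
C3: sp2 ✓
C4: sp2 ✓
C5: sp2 ✓
C6: sp3
C7: sp3
C8: sp3
C9: sp2 ✓
C10: sp
C11: sp2 ✓
C2, C3, C4, C5, C9, C11 → 6 sp2 carbons.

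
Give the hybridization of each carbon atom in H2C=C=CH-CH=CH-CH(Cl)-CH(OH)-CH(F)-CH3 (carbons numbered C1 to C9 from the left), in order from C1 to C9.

C1 (3 σ bonds, plus one π bond) has steric number 3: sp2.
C2 (2 σ bonds, plus two π bonds) has steric number 2: sp.
C3 carries 3 σ bonds, plus one π bond, giving a steric number of 3, so it is sp2.
C4 (3 σ bonds, plus one π bond) has steric number 3: sp2.
C5 has 3 σ bonds, plus one π bond: steric number 3 → sp2.
C6 is sp3: 4 σ bonds, 4 electron-density regions.
C7: 4 σ bonds — 4 electron domains, sp3.
C8 is sp3: 4 σ bonds, 4 electron-density regions.
C9 — 4 σ bonds. Steric number 4, so sp3.

C1 sp2, C2 sp, C3 sp2, C4 sp2, C5 sp2, C6 sp3, C7 sp3, C8 sp3, C9 sp3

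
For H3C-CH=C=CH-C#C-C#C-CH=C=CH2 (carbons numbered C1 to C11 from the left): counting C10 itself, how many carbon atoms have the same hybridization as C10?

6

C10 is sp (two π bonds).
C1: sp3
C2: sp2
C3: sp ✓
C4: sp2
C5: sp ✓
C6: sp ✓
C7: sp ✓
C8: sp ✓
C9: sp2
C10: sp ✓
C11: sp2
6 carbons are sp.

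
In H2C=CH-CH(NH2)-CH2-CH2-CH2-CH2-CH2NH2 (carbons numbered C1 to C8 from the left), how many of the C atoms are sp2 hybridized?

C1: sp2 ✓
C2: sp2 ✓
C3: sp3
C4: sp3
C5: sp3
C6: sp3
C7: sp3
C8: sp3
C1, C2 → 2 sp2 carbons.

2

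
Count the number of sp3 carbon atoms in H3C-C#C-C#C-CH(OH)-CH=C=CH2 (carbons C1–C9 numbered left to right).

C1: sp3 ✓
C2: sp
C3: sp
C4: sp
C5: sp
C6: sp3 ✓
C7: sp2
C8: sp
C9: sp2
C1, C6 → 2 sp3 carbons.

2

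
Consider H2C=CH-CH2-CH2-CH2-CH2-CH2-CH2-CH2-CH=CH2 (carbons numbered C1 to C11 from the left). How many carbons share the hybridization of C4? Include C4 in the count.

7

C4 is sp3 (only σ bonds).
C1: sp2
C2: sp2
C3: sp3 ✓
C4: sp3 ✓
C5: sp3 ✓
C6: sp3 ✓
C7: sp3 ✓
C8: sp3 ✓
C9: sp3 ✓
C10: sp2
C11: sp2
7 carbons are sp3.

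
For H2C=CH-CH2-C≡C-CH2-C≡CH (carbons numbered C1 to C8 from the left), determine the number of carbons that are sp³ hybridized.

2

C1: sp2
C2: sp2
C3: sp3 ✓
C4: sp
C5: sp
C6: sp3 ✓
C7: sp
C8: sp
C3, C6 → 2 sp3 carbons.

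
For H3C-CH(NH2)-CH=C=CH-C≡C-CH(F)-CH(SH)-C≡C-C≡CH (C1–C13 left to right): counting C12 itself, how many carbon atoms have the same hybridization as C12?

7

C12 is sp (two π bonds).
C1: sp3
C2: sp3
C3: sp2
C4: sp ✓
C5: sp2
C6: sp ✓
C7: sp ✓
C8: sp3
C9: sp3
C10: sp ✓
C11: sp ✓
C12: sp ✓
C13: sp ✓
7 carbons are sp.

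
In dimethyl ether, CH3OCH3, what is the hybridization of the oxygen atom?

Two σ bonds + two lone pairs = steric number 4 → sp3.

sp3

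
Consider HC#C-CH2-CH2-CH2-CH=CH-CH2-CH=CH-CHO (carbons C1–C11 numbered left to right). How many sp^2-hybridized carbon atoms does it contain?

C1: sp
C2: sp
C3: sp3
C4: sp3
C5: sp3
C6: sp2 ✓
C7: sp2 ✓
C8: sp3
C9: sp2 ✓
C10: sp2 ✓
C11: sp2 ✓
C6, C7, C9, C10, C11 → 5 sp2 carbons.

5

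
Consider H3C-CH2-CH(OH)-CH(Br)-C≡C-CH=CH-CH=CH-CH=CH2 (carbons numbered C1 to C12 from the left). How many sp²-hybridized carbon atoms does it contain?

6

C1: sp3
C2: sp3
C3: sp3
C4: sp3
C5: sp
C6: sp
C7: sp2 ✓
C8: sp2 ✓
C9: sp2 ✓
C10: sp2 ✓
C11: sp2 ✓
C12: sp2 ✓
C7, C8, C9, C10, C11, C12 → 6 sp2 carbons.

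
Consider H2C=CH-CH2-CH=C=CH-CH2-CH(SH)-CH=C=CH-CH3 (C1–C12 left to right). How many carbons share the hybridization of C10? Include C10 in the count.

2

C10 is sp (two π bonds).
C1: sp2
C2: sp2
C3: sp3
C4: sp2
C5: sp ✓
C6: sp2
C7: sp3
C8: sp3
C9: sp2
C10: sp ✓
C11: sp2
C12: sp3
2 carbons are sp.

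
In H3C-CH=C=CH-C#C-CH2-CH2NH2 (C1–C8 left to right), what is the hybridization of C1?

sp³

C1 — 4 σ bonds. Steric number 4, so sp3.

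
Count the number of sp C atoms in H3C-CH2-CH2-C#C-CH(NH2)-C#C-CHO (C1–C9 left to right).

C1: sp3
C2: sp3
C3: sp3
C4: sp ✓
C5: sp ✓
C6: sp3
C7: sp ✓
C8: sp ✓
C9: sp2
C4, C5, C7, C8 → 4 sp carbons.

4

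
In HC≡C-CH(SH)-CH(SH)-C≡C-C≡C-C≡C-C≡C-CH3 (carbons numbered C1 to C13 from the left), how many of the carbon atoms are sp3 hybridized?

3

C1: sp
C2: sp
C3: sp3 ✓
C4: sp3 ✓
C5: sp
C6: sp
C7: sp
C8: sp
C9: sp
C10: sp
C11: sp
C12: sp
C13: sp3 ✓
C3, C4, C13 → 3 sp3 carbons.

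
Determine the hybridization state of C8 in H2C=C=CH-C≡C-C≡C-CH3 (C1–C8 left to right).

C8: 4 σ bonds — 4 electron domains, sp3.

sp^3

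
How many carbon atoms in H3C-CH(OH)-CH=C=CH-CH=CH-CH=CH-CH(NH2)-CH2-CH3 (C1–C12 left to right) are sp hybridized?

C1: sp3
C2: sp3
C3: sp2
C4: sp ✓
C5: sp2
C6: sp2
C7: sp2
C8: sp2
C9: sp2
C10: sp3
C11: sp3
C12: sp3
C4 → 1 sp carbon.

1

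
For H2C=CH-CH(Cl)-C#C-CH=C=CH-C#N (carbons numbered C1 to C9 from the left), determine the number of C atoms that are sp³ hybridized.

C1: sp2
C2: sp2
C3: sp3 ✓
C4: sp
C5: sp
C6: sp2
C7: sp
C8: sp2
C9: sp
C3 → 1 sp3 carbon.

1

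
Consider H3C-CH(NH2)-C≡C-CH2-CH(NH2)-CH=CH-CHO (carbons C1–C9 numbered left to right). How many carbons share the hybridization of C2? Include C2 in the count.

C2 is sp3 (only σ bonds).
C1: sp3 ✓
C2: sp3 ✓
C3: sp
C4: sp
C5: sp3 ✓
C6: sp3 ✓
C7: sp2
C8: sp2
C9: sp2
4 carbons are sp3.

4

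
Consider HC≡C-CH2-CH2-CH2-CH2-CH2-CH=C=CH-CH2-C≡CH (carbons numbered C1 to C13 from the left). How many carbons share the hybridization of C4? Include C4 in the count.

6

C4 is sp3 (only σ bonds).
C1: sp
C2: sp
C3: sp3 ✓
C4: sp3 ✓
C5: sp3 ✓
C6: sp3 ✓
C7: sp3 ✓
C8: sp2
C9: sp
C10: sp2
C11: sp3 ✓
C12: sp
C13: sp
6 carbons are sp3.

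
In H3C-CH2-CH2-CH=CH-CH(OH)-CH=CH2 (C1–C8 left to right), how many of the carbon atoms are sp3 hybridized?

C1: sp3 ✓
C2: sp3 ✓
C3: sp3 ✓
C4: sp2
C5: sp2
C6: sp3 ✓
C7: sp2
C8: sp2
C1, C2, C3, C6 → 4 sp3 carbons.

4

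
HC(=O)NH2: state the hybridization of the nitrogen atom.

sp^2

Amide resonance delocalises the N lone pair; N is planar sp2.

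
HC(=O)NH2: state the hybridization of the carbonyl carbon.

The carbonyl carbon is sp2: 3 σ bonds, plus one π bond, 3 electron-density regions.

sp2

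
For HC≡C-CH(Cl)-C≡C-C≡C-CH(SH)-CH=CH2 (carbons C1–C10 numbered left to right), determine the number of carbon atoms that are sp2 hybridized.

2

C1: sp
C2: sp
C3: sp3
C4: sp
C5: sp
C6: sp
C7: sp
C8: sp3
C9: sp2 ✓
C10: sp2 ✓
C9, C10 → 2 sp2 carbons.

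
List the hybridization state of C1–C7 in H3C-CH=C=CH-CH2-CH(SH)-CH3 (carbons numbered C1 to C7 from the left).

C1: 4 σ bonds; 4 regions of electron density → sp3.
C2 has 3 σ bonds, plus one π bond: steric number 3 → sp2.
C3 — 2 σ bonds, plus two π bonds. Steric number 2, so sp.
C4: 3 σ bonds, plus one π bond; 3 regions of electron density → sp2.
C5 is sp3: 4 σ bonds, 4 electron-density regions.
C6 has 4 σ bonds: steric number 4 → sp3.
C7 — 4 σ bonds. Steric number 4, so sp3.

C1 sp3, C2 sp2, C3 sp, C4 sp2, C5 sp3, C6 sp3, C7 sp3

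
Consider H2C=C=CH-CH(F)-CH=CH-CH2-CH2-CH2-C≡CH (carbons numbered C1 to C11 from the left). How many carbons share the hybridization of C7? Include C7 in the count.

4

C7 is sp3 (only σ bonds).
C1: sp2
C2: sp
C3: sp2
C4: sp3 ✓
C5: sp2
C6: sp2
C7: sp3 ✓
C8: sp3 ✓
C9: sp3 ✓
C10: sp
C11: sp
4 carbons are sp3.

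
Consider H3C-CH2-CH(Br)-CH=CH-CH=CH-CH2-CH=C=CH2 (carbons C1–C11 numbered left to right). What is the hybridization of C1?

sp³

C1 (4 σ bonds) has steric number 4: sp3.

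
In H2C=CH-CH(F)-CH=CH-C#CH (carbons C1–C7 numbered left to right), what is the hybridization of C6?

C6 — 2 σ bonds, plus two π bonds. Steric number 2, so sp.

sp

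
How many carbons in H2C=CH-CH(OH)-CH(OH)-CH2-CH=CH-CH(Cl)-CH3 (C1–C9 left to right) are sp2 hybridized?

4

C1: sp2 ✓
C2: sp2 ✓
C3: sp3
C4: sp3
C5: sp3
C6: sp2 ✓
C7: sp2 ✓
C8: sp3
C9: sp3
C1, C2, C6, C7 → 4 sp2 carbons.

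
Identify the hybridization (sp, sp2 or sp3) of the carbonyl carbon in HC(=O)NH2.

sp2

The carbonyl carbon — 3 σ bonds, plus one π bond. Steric number 3, so sp2.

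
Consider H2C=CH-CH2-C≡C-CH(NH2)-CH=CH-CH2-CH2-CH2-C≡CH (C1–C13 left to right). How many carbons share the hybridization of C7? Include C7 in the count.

4

C7 is sp2 (one π bond).
C1: sp2 ✓
C2: sp2 ✓
C3: sp3
C4: sp
C5: sp
C6: sp3
C7: sp2 ✓
C8: sp2 ✓
C9: sp3
C10: sp3
C11: sp3
C12: sp
C13: sp
4 carbons are sp2.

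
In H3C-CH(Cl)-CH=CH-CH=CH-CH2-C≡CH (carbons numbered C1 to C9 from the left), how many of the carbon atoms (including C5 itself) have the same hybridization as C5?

4

C5 is sp2 (one π bond).
C1: sp3
C2: sp3
C3: sp2 ✓
C4: sp2 ✓
C5: sp2 ✓
C6: sp2 ✓
C7: sp3
C8: sp
C9: sp
4 carbons are sp2.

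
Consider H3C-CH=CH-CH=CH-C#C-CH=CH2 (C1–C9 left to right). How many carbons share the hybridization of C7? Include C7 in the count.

C7 is sp (two π bonds).
C1: sp3
C2: sp2
C3: sp2
C4: sp2
C5: sp2
C6: sp ✓
C7: sp ✓
C8: sp2
C9: sp2
2 carbons are sp.

2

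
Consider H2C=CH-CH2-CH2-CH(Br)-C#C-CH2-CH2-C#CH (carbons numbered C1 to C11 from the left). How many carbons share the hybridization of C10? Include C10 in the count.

C10 is sp (two π bonds).
C1: sp2
C2: sp2
C3: sp3
C4: sp3
C5: sp3
C6: sp ✓
C7: sp ✓
C8: sp3
C9: sp3
C10: sp ✓
C11: sp ✓
4 carbons are sp.

4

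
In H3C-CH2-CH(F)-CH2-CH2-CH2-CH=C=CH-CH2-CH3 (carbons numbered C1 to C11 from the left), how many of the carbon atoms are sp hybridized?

1

C1: sp3
C2: sp3
C3: sp3
C4: sp3
C5: sp3
C6: sp3
C7: sp2
C8: sp ✓
C9: sp2
C10: sp3
C11: sp3
C8 → 1 sp carbon.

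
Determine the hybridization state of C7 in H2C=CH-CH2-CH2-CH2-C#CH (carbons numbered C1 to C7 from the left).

C7: 2 σ bonds, plus two π bonds — 2 electron domains, sp.

sp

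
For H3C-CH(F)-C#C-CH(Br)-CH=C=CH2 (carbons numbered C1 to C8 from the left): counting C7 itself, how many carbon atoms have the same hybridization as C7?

3

C7 is sp (two π bonds).
C1: sp3
C2: sp3
C3: sp ✓
C4: sp ✓
C5: sp3
C6: sp2
C7: sp ✓
C8: sp2
3 carbons are sp.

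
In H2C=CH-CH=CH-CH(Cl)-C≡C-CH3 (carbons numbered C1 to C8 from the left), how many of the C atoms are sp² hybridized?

4

C1: sp2 ✓
C2: sp2 ✓
C3: sp2 ✓
C4: sp2 ✓
C5: sp3
C6: sp
C7: sp
C8: sp3
C1, C2, C3, C4 → 4 sp2 carbons.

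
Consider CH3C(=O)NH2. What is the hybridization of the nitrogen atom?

sp²

The nitrogen lone pair is delocalised into the carbonyl π system (amide resonance), so N is planar sp2 rather than the sp3 a naive steric count of 4 would suggest.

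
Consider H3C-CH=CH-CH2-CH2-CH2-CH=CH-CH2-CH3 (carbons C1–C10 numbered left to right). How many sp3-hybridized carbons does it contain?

6

C1: sp3 ✓
C2: sp2
C3: sp2
C4: sp3 ✓
C5: sp3 ✓
C6: sp3 ✓
C7: sp2
C8: sp2
C9: sp3 ✓
C10: sp3 ✓
C1, C4, C5, C6, C9, C10 → 6 sp3 carbons.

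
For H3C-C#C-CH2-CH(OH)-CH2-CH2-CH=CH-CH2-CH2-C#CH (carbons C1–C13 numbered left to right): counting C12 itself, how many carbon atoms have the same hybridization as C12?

C12 is sp (two π bonds).
C1: sp3
C2: sp ✓
C3: sp ✓
C4: sp3
C5: sp3
C6: sp3
C7: sp3
C8: sp2
C9: sp2
C10: sp3
C11: sp3
C12: sp ✓
C13: sp ✓
4 carbons are sp.

4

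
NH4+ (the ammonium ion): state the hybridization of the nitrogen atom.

sp3

Four σ bonds, no lone pair → sp3, tetrahedral.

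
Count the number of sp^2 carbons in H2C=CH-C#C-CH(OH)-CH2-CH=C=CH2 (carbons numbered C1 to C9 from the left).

C1: sp2 ✓
C2: sp2 ✓
C3: sp
C4: sp
C5: sp3
C6: sp3
C7: sp2 ✓
C8: sp
C9: sp2 ✓
C1, C2, C7, C9 → 4 sp2 carbons.

4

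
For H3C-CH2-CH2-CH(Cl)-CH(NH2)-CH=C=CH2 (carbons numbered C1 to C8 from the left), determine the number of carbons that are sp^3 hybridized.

5

C1: sp3 ✓
C2: sp3 ✓
C3: sp3 ✓
C4: sp3 ✓
C5: sp3 ✓
C6: sp2
C7: sp
C8: sp2
C1, C2, C3, C4, C5 → 5 sp3 carbons.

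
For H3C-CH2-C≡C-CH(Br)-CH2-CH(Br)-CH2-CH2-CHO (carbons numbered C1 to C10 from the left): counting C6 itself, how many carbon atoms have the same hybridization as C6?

7

C6 is sp3 (only σ bonds).
C1: sp3 ✓
C2: sp3 ✓
C3: sp
C4: sp
C5: sp3 ✓
C6: sp3 ✓
C7: sp3 ✓
C8: sp3 ✓
C9: sp3 ✓
C10: sp2
7 carbons are sp3.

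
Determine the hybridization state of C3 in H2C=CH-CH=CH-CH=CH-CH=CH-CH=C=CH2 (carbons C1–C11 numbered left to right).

C3 is sp2: 3 σ bonds, plus one π bond, 3 electron-density regions.

sp^2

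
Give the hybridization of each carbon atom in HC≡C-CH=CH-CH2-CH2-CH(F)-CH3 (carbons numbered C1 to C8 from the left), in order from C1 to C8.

C1 carries 2 σ bonds, plus two π bonds, giving a steric number of 2, so it is sp.
C2 has 2 σ bonds, plus two π bonds: steric number 2 → sp.
C3 — 3 σ bonds, plus one π bond. Steric number 3, so sp2.
C4 — 3 σ bonds, plus one π bond. Steric number 3, so sp2.
C5 is sp3: 4 σ bonds, 4 electron-density regions.
C6 (4 σ bonds) has steric number 4: sp3.
C7 has 4 σ bonds: steric number 4 → sp3.
C8 (4 σ bonds) has steric number 4: sp3.

C1 sp, C2 sp, C3 sp2, C4 sp2, C5 sp3, C6 sp3, C7 sp3, C8 sp3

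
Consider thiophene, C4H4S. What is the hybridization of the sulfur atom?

sp²

Analogous to furan: one S lone pair in the aromatic π system, S is sp2.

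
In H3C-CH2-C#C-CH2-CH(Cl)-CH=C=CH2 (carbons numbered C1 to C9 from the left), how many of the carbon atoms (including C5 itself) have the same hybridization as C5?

4

C5 is sp3 (only σ bonds).
C1: sp3 ✓
C2: sp3 ✓
C3: sp
C4: sp
C5: sp3 ✓
C6: sp3 ✓
C7: sp2
C8: sp
C9: sp2
4 carbons are sp3.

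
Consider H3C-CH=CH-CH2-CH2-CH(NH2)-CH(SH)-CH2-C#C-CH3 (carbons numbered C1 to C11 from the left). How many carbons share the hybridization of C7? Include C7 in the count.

C7 is sp3 (only σ bonds).
C1: sp3 ✓
C2: sp2
C3: sp2
C4: sp3 ✓
C5: sp3 ✓
C6: sp3 ✓
C7: sp3 ✓
C8: sp3 ✓
C9: sp
C10: sp
C11: sp3 ✓
7 carbons are sp3.

7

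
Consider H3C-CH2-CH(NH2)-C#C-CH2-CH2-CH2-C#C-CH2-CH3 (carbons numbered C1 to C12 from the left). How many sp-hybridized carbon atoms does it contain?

4

C1: sp3
C2: sp3
C3: sp3
C4: sp ✓
C5: sp ✓
C6: sp3
C7: sp3
C8: sp3
C9: sp ✓
C10: sp ✓
C11: sp3
C12: sp3
C4, C5, C9, C10 → 4 sp carbons.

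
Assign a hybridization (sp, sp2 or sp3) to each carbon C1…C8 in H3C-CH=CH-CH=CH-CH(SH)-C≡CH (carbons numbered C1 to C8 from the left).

C1 carries 4 σ bonds, giving a steric number of 4, so it is sp3.
C2 carries 3 σ bonds, plus one π bond, giving a steric number of 3, so it is sp2.
C3 (3 σ bonds, plus one π bond) has steric number 3: sp2.
C4 (3 σ bonds, plus one π bond) has steric number 3: sp2.
C5 has 3 σ bonds, plus one π bond: steric number 3 → sp2.
C6 (4 σ bonds) has steric number 4: sp3.
C7 is sp: 2 σ bonds, plus two π bonds, 2 electron-density regions.
C8 (2 σ bonds, plus two π bonds) has steric number 2: sp.

C1 sp3, C2 sp2, C3 sp2, C4 sp2, C5 sp2, C6 sp3, C7 sp, C8 sp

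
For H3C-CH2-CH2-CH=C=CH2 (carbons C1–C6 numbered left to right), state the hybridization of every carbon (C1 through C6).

C1 sp3, C2 sp3, C3 sp3, C4 sp2, C5 sp, C6 sp2

C1 is sp3: 4 σ bonds, 4 electron-density regions.
C2 — 4 σ bonds. Steric number 4, so sp3.
C3: 4 σ bonds; 4 regions of electron density → sp3.
C4: 3 σ bonds, plus one π bond — 3 electron domains, sp2.
C5 — 2 σ bonds, plus two π bonds. Steric number 2, so sp.
C6 is sp2: 3 σ bonds, plus one π bond, 3 electron-density regions.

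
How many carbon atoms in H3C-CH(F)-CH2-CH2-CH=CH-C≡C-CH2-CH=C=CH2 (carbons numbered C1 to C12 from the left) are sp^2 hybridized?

C1: sp3
C2: sp3
C3: sp3
C4: sp3
C5: sp2 ✓
C6: sp2 ✓
C7: sp
C8: sp
C9: sp3
C10: sp2 ✓
C11: sp
C12: sp2 ✓
C5, C6, C10, C12 → 4 sp2 carbons.

4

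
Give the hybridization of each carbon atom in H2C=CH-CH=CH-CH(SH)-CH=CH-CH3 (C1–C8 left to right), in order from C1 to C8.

C1: 3 σ bonds, plus one π bond — 3 electron domains, sp2.
C2 carries 3 σ bonds, plus one π bond, giving a steric number of 3, so it is sp2.
C3: 3 σ bonds, plus one π bond; 3 regions of electron density → sp2.
C4 carries 3 σ bonds, plus one π bond, giving a steric number of 3, so it is sp2.
C5 has 4 σ bonds: steric number 4 → sp3.
C6 (3 σ bonds, plus one π bond) has steric number 3: sp2.
C7 is sp2: 3 σ bonds, plus one π bond, 3 electron-density regions.
C8 (4 σ bonds) has steric number 4: sp3.

C1 sp2, C2 sp2, C3 sp2, C4 sp2, C5 sp3, C6 sp2, C7 sp2, C8 sp3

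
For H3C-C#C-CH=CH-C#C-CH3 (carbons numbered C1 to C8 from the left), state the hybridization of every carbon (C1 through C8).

C1 has 4 σ bonds: steric number 4 → sp3.
C2: 2 σ bonds, plus two π bonds; 2 regions of electron density → sp.
C3 has 2 σ bonds, plus two π bonds: steric number 2 → sp.
C4 carries 3 σ bonds, plus one π bond, giving a steric number of 3, so it is sp2.
C5: 3 σ bonds, plus one π bond — 3 electron domains, sp2.
C6 (2 σ bonds, plus two π bonds) has steric number 2: sp.
C7 is sp: 2 σ bonds, plus two π bonds, 2 electron-density regions.
C8 (4 σ bonds) has steric number 4: sp3.

C1 sp3, C2 sp, C3 sp, C4 sp2, C5 sp2, C6 sp, C7 sp, C8 sp3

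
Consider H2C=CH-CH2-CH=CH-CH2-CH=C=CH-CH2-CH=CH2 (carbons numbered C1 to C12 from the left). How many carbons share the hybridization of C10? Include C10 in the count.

3

C10 is sp3 (only σ bonds).
C1: sp2
C2: sp2
C3: sp3 ✓
C4: sp2
C5: sp2
C6: sp3 ✓
C7: sp2
C8: sp
C9: sp2
C10: sp3 ✓
C11: sp2
C12: sp2
3 carbons are sp3.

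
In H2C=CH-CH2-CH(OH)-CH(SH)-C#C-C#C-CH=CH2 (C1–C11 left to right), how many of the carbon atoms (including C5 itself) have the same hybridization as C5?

C5 is sp3 (only σ bonds).
C1: sp2
C2: sp2
C3: sp3 ✓
C4: sp3 ✓
C5: sp3 ✓
C6: sp
C7: sp
C8: sp
C9: sp
C10: sp2
C11: sp2
3 carbons are sp3.

3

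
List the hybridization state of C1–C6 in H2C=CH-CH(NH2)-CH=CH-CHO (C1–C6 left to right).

C1 sp2, C2 sp2, C3 sp3, C4 sp2, C5 sp2, C6 sp2

C1 has 3 σ bonds, plus one π bond: steric number 3 → sp2.
C2 is sp2: 3 σ bonds, plus one π bond, 3 electron-density regions.
C3 has 4 σ bonds: steric number 4 → sp3.
C4 carries 3 σ bonds, plus one π bond, giving a steric number of 3, so it is sp2.
C5 — 3 σ bonds, plus one π bond. Steric number 3, so sp2.
C6 has 3 σ bonds, plus one π bond: steric number 3 → sp2.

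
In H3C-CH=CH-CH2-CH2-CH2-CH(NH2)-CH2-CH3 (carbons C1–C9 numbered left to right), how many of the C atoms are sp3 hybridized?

C1: sp3 ✓
C2: sp2
C3: sp2
C4: sp3 ✓
C5: sp3 ✓
C6: sp3 ✓
C7: sp3 ✓
C8: sp3 ✓
C9: sp3 ✓
C1, C4, C5, C6, C7, C8, C9 → 7 sp3 carbons.

7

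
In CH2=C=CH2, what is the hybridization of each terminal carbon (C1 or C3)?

Each terminal carbon (C1 or C3) has 3 σ bonds, plus one π bond: steric number 3 → sp2.

sp²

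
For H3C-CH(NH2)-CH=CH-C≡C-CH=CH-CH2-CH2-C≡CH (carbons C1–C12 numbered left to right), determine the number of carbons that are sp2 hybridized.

4

C1: sp3
C2: sp3
C3: sp2 ✓
C4: sp2 ✓
C5: sp
C6: sp
C7: sp2 ✓
C8: sp2 ✓
C9: sp3
C10: sp3
C11: sp
C12: sp
C3, C4, C7, C8 → 4 sp2 carbons.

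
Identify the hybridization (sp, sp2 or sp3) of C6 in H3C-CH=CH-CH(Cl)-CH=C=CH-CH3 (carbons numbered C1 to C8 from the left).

sp

C6 carries 2 σ bonds, plus two π bonds, giving a steric number of 2, so it is sp.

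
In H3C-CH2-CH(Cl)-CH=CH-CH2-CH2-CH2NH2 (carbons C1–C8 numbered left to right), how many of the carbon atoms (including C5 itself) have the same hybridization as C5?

2

C5 is sp2 (one π bond).
C1: sp3
C2: sp3
C3: sp3
C4: sp2 ✓
C5: sp2 ✓
C6: sp3
C7: sp3
C8: sp3
2 carbons are sp2.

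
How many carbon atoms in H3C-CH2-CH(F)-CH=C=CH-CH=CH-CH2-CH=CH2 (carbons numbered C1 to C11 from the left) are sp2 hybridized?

6

C1: sp3
C2: sp3
C3: sp3
C4: sp2 ✓
C5: sp
C6: sp2 ✓
C7: sp2 ✓
C8: sp2 ✓
C9: sp3
C10: sp2 ✓
C11: sp2 ✓
C4, C6, C7, C8, C10, C11 → 6 sp2 carbons.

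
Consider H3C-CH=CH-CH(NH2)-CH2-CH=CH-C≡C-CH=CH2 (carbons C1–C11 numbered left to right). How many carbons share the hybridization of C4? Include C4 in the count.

3

C4 is sp3 (only σ bonds).
C1: sp3 ✓
C2: sp2
C3: sp2
C4: sp3 ✓
C5: sp3 ✓
C6: sp2
C7: sp2
C8: sp
C9: sp
C10: sp2
C11: sp2
3 carbons are sp3.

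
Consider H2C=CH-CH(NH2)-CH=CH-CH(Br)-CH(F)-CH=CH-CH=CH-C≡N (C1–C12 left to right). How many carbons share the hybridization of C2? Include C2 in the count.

8

C2 is sp2 (one π bond).
C1: sp2 ✓
C2: sp2 ✓
C3: sp3
C4: sp2 ✓
C5: sp2 ✓
C6: sp3
C7: sp3
C8: sp2 ✓
C9: sp2 ✓
C10: sp2 ✓
C11: sp2 ✓
C12: sp
8 carbons are sp2.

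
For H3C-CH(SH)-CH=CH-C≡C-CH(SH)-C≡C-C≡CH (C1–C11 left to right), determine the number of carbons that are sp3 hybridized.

3

C1: sp3 ✓
C2: sp3 ✓
C3: sp2
C4: sp2
C5: sp
C6: sp
C7: sp3 ✓
C8: sp
C9: sp
C10: sp
C11: sp
C1, C2, C7 → 3 sp3 carbons.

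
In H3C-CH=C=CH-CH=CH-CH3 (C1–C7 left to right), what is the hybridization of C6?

sp2

C6 carries 3 σ bonds, plus one π bond, giving a steric number of 3, so it is sp2.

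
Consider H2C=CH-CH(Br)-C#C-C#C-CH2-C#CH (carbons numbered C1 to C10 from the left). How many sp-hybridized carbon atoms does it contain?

C1: sp2
C2: sp2
C3: sp3
C4: sp ✓
C5: sp ✓
C6: sp ✓
C7: sp ✓
C8: sp3
C9: sp ✓
C10: sp ✓
C4, C5, C6, C7, C9, C10 → 6 sp carbons.

6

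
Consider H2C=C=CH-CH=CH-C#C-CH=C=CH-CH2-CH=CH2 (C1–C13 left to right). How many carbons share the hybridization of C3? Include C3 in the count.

C3 is sp2 (one π bond).
C1: sp2 ✓
C2: sp
C3: sp2 ✓
C4: sp2 ✓
C5: sp2 ✓
C6: sp
C7: sp
C8: sp2 ✓
C9: sp
C10: sp2 ✓
C11: sp3
C12: sp2 ✓
C13: sp2 ✓
8 carbons are sp2.

8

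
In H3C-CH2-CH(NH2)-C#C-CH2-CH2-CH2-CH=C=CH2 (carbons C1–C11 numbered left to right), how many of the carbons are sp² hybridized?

2

C1: sp3
C2: sp3
C3: sp3
C4: sp
C5: sp
C6: sp3
C7: sp3
C8: sp3
C9: sp2 ✓
C10: sp
C11: sp2 ✓
C9, C11 → 2 sp2 carbons.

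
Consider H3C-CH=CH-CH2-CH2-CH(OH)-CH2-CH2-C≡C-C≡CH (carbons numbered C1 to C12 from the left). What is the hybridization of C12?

sp

C12 — 2 σ bonds, plus two π bonds. Steric number 2, so sp.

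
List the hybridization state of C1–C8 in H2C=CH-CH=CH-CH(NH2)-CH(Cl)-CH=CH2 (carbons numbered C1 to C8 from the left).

C1 (3 σ bonds, plus one π bond) has steric number 3: sp2.
C2 — 3 σ bonds, plus one π bond. Steric number 3, so sp2.
C3: 3 σ bonds, plus one π bond; 3 regions of electron density → sp2.
C4 (3 σ bonds, plus one π bond) has steric number 3: sp2.
C5 (4 σ bonds) has steric number 4: sp3.
C6: 4 σ bonds — 4 electron domains, sp3.
C7: 3 σ bonds, plus one π bond — 3 electron domains, sp2.
C8 is sp2: 3 σ bonds, plus one π bond, 3 electron-density regions.

C1 sp2, C2 sp2, C3 sp2, C4 sp2, C5 sp3, C6 sp3, C7 sp2, C8 sp2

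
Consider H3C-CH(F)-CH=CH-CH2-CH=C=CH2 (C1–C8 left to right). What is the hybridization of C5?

sp3

C5 is sp3: 4 σ bonds, 4 electron-density regions.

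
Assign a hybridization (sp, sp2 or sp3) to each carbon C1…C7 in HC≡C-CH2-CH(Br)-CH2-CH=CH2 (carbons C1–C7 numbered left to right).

C1 sp, C2 sp, C3 sp3, C4 sp3, C5 sp3, C6 sp2, C7 sp2

C1 (2 σ bonds, plus two π bonds) has steric number 2: sp.
C2 is sp: 2 σ bonds, plus two π bonds, 2 electron-density regions.
C3 carries 4 σ bonds, giving a steric number of 4, so it is sp3.
C4 is sp3: 4 σ bonds, 4 electron-density regions.
C5 — 4 σ bonds. Steric number 4, so sp3.
C6 has 3 σ bonds, plus one π bond: steric number 3 → sp2.
C7: 3 σ bonds, plus one π bond; 3 regions of electron density → sp2.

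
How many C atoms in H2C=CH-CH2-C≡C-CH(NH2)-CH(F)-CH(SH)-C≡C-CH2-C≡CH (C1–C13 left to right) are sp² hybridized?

2

C1: sp2 ✓
C2: sp2 ✓
C3: sp3
C4: sp
C5: sp
C6: sp3
C7: sp3
C8: sp3
C9: sp
C10: sp
C11: sp3
C12: sp
C13: sp
C1, C2 → 2 sp2 carbons.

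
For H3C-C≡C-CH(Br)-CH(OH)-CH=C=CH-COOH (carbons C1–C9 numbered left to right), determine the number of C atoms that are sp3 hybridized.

3

C1: sp3 ✓
C2: sp
C3: sp
C4: sp3 ✓
C5: sp3 ✓
C6: sp2
C7: sp
C8: sp2
C9: sp2
C1, C4, C5 → 3 sp3 carbons.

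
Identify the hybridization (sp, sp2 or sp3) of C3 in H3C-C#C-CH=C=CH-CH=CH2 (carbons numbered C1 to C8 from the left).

C3 is sp: 2 σ bonds, plus two π bonds, 2 electron-density regions.

sp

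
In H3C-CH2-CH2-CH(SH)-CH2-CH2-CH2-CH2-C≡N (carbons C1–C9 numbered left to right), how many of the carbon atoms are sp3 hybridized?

C1: sp3 ✓
C2: sp3 ✓
C3: sp3 ✓
C4: sp3 ✓
C5: sp3 ✓
C6: sp3 ✓
C7: sp3 ✓
C8: sp3 ✓
C9: sp
C1, C2, C3, C4, C5, C6, C7, C8 → 8 sp3 carbons.

8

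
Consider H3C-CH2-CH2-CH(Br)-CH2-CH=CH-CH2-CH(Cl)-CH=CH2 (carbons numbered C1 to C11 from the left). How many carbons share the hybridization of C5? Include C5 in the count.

7

C5 is sp3 (only σ bonds).
C1: sp3 ✓
C2: sp3 ✓
C3: sp3 ✓
C4: sp3 ✓
C5: sp3 ✓
C6: sp2
C7: sp2
C8: sp3 ✓
C9: sp3 ✓
C10: sp2
C11: sp2
7 carbons are sp3.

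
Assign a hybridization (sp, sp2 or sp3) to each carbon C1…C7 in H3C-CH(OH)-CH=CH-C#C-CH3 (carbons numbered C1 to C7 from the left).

C1 sp3, C2 sp3, C3 sp2, C4 sp2, C5 sp, C6 sp, C7 sp3

C1 (4 σ bonds) has steric number 4: sp3.
C2 has 4 σ bonds: steric number 4 → sp3.
C3: 3 σ bonds, plus one π bond; 3 regions of electron density → sp2.
C4: 3 σ bonds, plus one π bond — 3 electron domains, sp2.
C5 is sp: 2 σ bonds, plus two π bonds, 2 electron-density regions.
C6 has 2 σ bonds, plus two π bonds: steric number 2 → sp.
C7 is sp3: 4 σ bonds, 4 electron-density regions.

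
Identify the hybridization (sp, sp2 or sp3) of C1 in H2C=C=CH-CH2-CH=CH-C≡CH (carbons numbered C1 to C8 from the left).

C1 — 3 σ bonds, plus one π bond. Steric number 3, so sp2.

sp²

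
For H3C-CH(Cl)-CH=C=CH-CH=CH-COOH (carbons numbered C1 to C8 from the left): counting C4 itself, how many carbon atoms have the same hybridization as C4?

C4 is sp (two π bonds).
C1: sp3
C2: sp3
C3: sp2
C4: sp ✓
C5: sp2
C6: sp2
C7: sp2
C8: sp2
1 carbon is sp.

1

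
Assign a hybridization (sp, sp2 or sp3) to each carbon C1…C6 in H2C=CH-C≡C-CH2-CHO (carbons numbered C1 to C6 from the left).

C1 sp2, C2 sp2, C3 sp, C4 sp, C5 sp3, C6 sp2

C1 carries 3 σ bonds, plus one π bond, giving a steric number of 3, so it is sp2.
C2 is sp2: 3 σ bonds, plus one π bond, 3 electron-density regions.
C3: 2 σ bonds, plus two π bonds; 2 regions of electron density → sp.
C4 has 2 σ bonds, plus two π bonds: steric number 2 → sp.
C5 — 4 σ bonds. Steric number 4, so sp3.
C6 (3 σ bonds, plus one π bond) has steric number 3: sp2.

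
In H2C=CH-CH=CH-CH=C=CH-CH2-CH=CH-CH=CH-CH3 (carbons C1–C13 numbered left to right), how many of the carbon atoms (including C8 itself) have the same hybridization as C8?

C8 is sp3 (only σ bonds).
C1: sp2
C2: sp2
C3: sp2
C4: sp2
C5: sp2
C6: sp
C7: sp2
C8: sp3 ✓
C9: sp2
C10: sp2
C11: sp2
C12: sp2
C13: sp3 ✓
2 carbons are sp3.

2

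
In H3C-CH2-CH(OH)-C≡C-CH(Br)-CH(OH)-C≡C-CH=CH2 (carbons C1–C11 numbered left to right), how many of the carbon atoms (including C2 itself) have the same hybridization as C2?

5

C2 is sp3 (only σ bonds).
C1: sp3 ✓
C2: sp3 ✓
C3: sp3 ✓
C4: sp
C5: sp
C6: sp3 ✓
C7: sp3 ✓
C8: sp
C9: sp
C10: sp2
C11: sp2
5 carbons are sp3.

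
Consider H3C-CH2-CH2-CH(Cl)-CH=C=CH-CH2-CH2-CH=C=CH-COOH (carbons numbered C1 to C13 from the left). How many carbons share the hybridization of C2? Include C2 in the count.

6

C2 is sp3 (only σ bonds).
C1: sp3 ✓
C2: sp3 ✓
C3: sp3 ✓
C4: sp3 ✓
C5: sp2
C6: sp
C7: sp2
C8: sp3 ✓
C9: sp3 ✓
C10: sp2
C11: sp
C12: sp2
C13: sp2
6 carbons are sp3.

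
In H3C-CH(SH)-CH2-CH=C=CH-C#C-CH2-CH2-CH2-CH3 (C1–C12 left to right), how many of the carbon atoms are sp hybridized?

C1: sp3
C2: sp3
C3: sp3
C4: sp2
C5: sp ✓
C6: sp2
C7: sp ✓
C8: sp ✓
C9: sp3
C10: sp3
C11: sp3
C12: sp3
C5, C7, C8 → 3 sp carbons.

3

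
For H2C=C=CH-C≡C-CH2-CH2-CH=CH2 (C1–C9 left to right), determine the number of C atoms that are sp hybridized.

3

C1: sp2
C2: sp ✓
C3: sp2
C4: sp ✓
C5: sp ✓
C6: sp3
C7: sp3
C8: sp2
C9: sp2
C2, C4, C5 → 3 sp carbons.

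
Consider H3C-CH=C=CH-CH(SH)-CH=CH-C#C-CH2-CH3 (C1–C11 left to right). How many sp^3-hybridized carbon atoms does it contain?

C1: sp3 ✓
C2: sp2
C3: sp
C4: sp2
C5: sp3 ✓
C6: sp2
C7: sp2
C8: sp
C9: sp
C10: sp3 ✓
C11: sp3 ✓
C1, C5, C10, C11 → 4 sp3 carbons.

4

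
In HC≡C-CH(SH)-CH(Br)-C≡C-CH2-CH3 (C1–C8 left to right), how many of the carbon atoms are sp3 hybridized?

4

C1: sp
C2: sp
C3: sp3 ✓
C4: sp3 ✓
C5: sp
C6: sp
C7: sp3 ✓
C8: sp3 ✓
C3, C4, C7, C8 → 4 sp3 carbons.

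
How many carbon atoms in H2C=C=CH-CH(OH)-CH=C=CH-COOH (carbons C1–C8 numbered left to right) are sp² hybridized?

5

C1: sp2 ✓
C2: sp
C3: sp2 ✓
C4: sp3
C5: sp2 ✓
C6: sp
C7: sp2 ✓
C8: sp2 ✓
C1, C3, C5, C7, C8 → 5 sp2 carbons.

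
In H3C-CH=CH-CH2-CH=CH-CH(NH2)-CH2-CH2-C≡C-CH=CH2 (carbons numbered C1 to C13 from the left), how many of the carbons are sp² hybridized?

6

C1: sp3
C2: sp2 ✓
C3: sp2 ✓
C4: sp3
C5: sp2 ✓
C6: sp2 ✓
C7: sp3
C8: sp3
C9: sp3
C10: sp
C11: sp
C12: sp2 ✓
C13: sp2 ✓
C2, C3, C5, C6, C12, C13 → 6 sp2 carbons.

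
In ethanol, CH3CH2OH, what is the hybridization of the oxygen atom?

The oxygen atom is sp3: 2 σ bonds and 2 lone pairs, 4 electron-density regions.

sp3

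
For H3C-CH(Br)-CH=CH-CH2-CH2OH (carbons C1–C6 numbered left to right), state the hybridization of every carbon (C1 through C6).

C1 (4 σ bonds) has steric number 4: sp3.
C2 has 4 σ bonds: steric number 4 → sp3.
C3: 3 σ bonds, plus one π bond — 3 electron domains, sp2.
C4 is sp2: 3 σ bonds, plus one π bond, 3 electron-density regions.
C5 has 4 σ bonds: steric number 4 → sp3.
C6 is sp3: 4 σ bonds, 4 electron-density regions.

C1 sp3, C2 sp3, C3 sp2, C4 sp2, C5 sp3, C6 sp3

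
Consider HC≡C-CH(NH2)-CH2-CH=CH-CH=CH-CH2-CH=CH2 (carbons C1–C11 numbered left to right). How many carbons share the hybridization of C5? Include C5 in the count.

6

C5 is sp2 (one π bond).
C1: sp
C2: sp
C3: sp3
C4: sp3
C5: sp2 ✓
C6: sp2 ✓
C7: sp2 ✓
C8: sp2 ✓
C9: sp3
C10: sp2 ✓
C11: sp2 ✓
6 carbons are sp2.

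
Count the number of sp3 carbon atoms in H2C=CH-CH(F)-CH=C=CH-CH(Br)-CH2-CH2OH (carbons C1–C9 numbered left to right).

C1: sp2
C2: sp2
C3: sp3 ✓
C4: sp2
C5: sp
C6: sp2
C7: sp3 ✓
C8: sp3 ✓
C9: sp3 ✓
C3, C7, C8, C9 → 4 sp3 carbons.

4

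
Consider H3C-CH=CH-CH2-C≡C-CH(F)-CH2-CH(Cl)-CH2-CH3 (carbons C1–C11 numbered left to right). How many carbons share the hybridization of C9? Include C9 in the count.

C9 is sp3 (only σ bonds).
C1: sp3 ✓
C2: sp2
C3: sp2
C4: sp3 ✓
C5: sp
C6: sp
C7: sp3 ✓
C8: sp3 ✓
C9: sp3 ✓
C10: sp3 ✓
C11: sp3 ✓
7 carbons are sp3.

7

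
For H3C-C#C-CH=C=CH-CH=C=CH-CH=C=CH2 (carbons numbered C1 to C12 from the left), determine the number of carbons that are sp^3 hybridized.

C1: sp3 ✓
C2: sp
C3: sp
C4: sp2
C5: sp
C6: sp2
C7: sp2
C8: sp
C9: sp2
C10: sp2
C11: sp
C12: sp2
C1 → 1 sp3 carbon.

1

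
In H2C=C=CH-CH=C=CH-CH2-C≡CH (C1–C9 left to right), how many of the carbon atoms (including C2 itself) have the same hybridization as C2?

C2 is sp (two π bonds).
C1: sp2
C2: sp ✓
C3: sp2
C4: sp2
C5: sp ✓
C6: sp2
C7: sp3
C8: sp ✓
C9: sp ✓
4 carbons are sp.

4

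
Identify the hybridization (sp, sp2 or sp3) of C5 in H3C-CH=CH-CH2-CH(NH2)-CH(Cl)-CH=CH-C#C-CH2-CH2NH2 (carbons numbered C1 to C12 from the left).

sp^3

C5 has 4 σ bonds: steric number 4 → sp3.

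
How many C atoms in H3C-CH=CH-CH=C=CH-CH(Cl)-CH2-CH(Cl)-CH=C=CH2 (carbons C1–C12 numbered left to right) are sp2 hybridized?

6

C1: sp3
C2: sp2 ✓
C3: sp2 ✓
C4: sp2 ✓
C5: sp
C6: sp2 ✓
C7: sp3
C8: sp3
C9: sp3
C10: sp2 ✓
C11: sp
C12: sp2 ✓
C2, C3, C4, C6, C10, C12 → 6 sp2 carbons.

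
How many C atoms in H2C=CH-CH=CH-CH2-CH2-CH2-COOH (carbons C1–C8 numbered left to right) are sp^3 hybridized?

C1: sp2
C2: sp2
C3: sp2
C4: sp2
C5: sp3 ✓
C6: sp3 ✓
C7: sp3 ✓
C8: sp2
C5, C6, C7 → 3 sp3 carbons.

3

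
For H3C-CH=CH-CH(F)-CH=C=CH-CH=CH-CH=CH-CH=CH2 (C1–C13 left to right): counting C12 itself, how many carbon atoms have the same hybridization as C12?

C12 is sp2 (one π bond).
C1: sp3
C2: sp2 ✓
C3: sp2 ✓
C4: sp3
C5: sp2 ✓
C6: sp
C7: sp2 ✓
C8: sp2 ✓
C9: sp2 ✓
C10: sp2 ✓
C11: sp2 ✓
C12: sp2 ✓
C13: sp2 ✓
10 carbons are sp2.

10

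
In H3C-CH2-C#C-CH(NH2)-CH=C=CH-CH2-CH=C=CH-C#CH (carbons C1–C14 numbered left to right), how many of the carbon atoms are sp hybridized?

C1: sp3
C2: sp3
C3: sp ✓
C4: sp ✓
C5: sp3
C6: sp2
C7: sp ✓
C8: sp2
C9: sp3
C10: sp2
C11: sp ✓
C12: sp2
C13: sp ✓
C14: sp ✓
C3, C4, C7, C11, C13, C14 → 6 sp carbons.

6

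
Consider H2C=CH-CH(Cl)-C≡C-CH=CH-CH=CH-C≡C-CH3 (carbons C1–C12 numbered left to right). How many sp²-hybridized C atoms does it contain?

6

C1: sp2 ✓
C2: sp2 ✓
C3: sp3
C4: sp
C5: sp
C6: sp2 ✓
C7: sp2 ✓
C8: sp2 ✓
C9: sp2 ✓
C10: sp
C11: sp
C12: sp3
C1, C2, C6, C7, C8, C9 → 6 sp2 carbons.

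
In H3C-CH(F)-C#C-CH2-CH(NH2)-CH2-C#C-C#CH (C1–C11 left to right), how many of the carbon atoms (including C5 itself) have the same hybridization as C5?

5

C5 is sp3 (only σ bonds).
C1: sp3 ✓
C2: sp3 ✓
C3: sp
C4: sp
C5: sp3 ✓
C6: sp3 ✓
C7: sp3 ✓
C8: sp
C9: sp
C10: sp
C11: sp
5 carbons are sp3.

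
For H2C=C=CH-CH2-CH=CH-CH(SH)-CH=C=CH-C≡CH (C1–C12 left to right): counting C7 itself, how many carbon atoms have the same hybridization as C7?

C7 is sp3 (only σ bonds).
C1: sp2
C2: sp
C3: sp2
C4: sp3 ✓
C5: sp2
C6: sp2
C7: sp3 ✓
C8: sp2
C9: sp
C10: sp2
C11: sp
C12: sp
2 carbons are sp3.

2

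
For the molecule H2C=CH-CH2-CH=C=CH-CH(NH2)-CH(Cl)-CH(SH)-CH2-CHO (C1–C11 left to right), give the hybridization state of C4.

sp2

C4 (3 σ bonds, plus one π bond) has steric number 3: sp2.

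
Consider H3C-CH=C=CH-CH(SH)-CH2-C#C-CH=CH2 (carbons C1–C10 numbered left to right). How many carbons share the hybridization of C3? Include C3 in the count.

3

C3 is sp (two π bonds).
C1: sp3
C2: sp2
C3: sp ✓
C4: sp2
C5: sp3
C6: sp3
C7: sp ✓
C8: sp ✓
C9: sp2
C10: sp2
3 carbons are sp.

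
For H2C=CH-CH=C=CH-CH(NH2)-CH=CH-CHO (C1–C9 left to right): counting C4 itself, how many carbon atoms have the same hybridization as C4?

1

C4 is sp (two π bonds).
C1: sp2
C2: sp2
C3: sp2
C4: sp ✓
C5: sp2
C6: sp3
C7: sp2
C8: sp2
C9: sp2
1 carbon is sp.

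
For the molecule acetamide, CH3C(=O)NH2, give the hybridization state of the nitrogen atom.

The nitrogen lone pair is delocalised into the carbonyl π system (amide resonance), so N is planar sp2 rather than the sp3 a naive steric count of 4 would suggest.

sp2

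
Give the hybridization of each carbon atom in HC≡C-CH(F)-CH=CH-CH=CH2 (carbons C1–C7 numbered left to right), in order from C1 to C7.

C1 carries 2 σ bonds, plus two π bonds, giving a steric number of 2, so it is sp.
C2 — 2 σ bonds, plus two π bonds. Steric number 2, so sp.
C3 (4 σ bonds) has steric number 4: sp3.
C4 (3 σ bonds, plus one π bond) has steric number 3: sp2.
C5: 3 σ bonds, plus one π bond; 3 regions of electron density → sp2.
C6: 3 σ bonds, plus one π bond — 3 electron domains, sp2.
C7: 3 σ bonds, plus one π bond — 3 electron domains, sp2.

C1 sp, C2 sp, C3 sp3, C4 sp2, C5 sp2, C6 sp2, C7 sp2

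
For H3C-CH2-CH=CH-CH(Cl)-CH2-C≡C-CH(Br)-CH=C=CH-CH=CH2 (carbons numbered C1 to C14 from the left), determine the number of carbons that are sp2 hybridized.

6

C1: sp3
C2: sp3
C3: sp2 ✓
C4: sp2 ✓
C5: sp3
C6: sp3
C7: sp
C8: sp
C9: sp3
C10: sp2 ✓
C11: sp
C12: sp2 ✓
C13: sp2 ✓
C14: sp2 ✓
C3, C4, C10, C12, C13, C14 → 6 sp2 carbons.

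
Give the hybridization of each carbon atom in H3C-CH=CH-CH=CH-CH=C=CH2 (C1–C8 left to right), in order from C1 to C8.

C1 sp3, C2 sp2, C3 sp2, C4 sp2, C5 sp2, C6 sp2, C7 sp, C8 sp2

C1 is sp3: 4 σ bonds, 4 electron-density regions.
C2 is sp2: 3 σ bonds, plus one π bond, 3 electron-density regions.
C3 — 3 σ bonds, plus one π bond. Steric number 3, so sp2.
C4: 3 σ bonds, plus one π bond — 3 electron domains, sp2.
C5 has 3 σ bonds, plus one π bond: steric number 3 → sp2.
C6 is sp2: 3 σ bonds, plus one π bond, 3 electron-density regions.
C7: 2 σ bonds, plus two π bonds; 2 regions of electron density → sp.
C8 carries 3 σ bonds, plus one π bond, giving a steric number of 3, so it is sp2.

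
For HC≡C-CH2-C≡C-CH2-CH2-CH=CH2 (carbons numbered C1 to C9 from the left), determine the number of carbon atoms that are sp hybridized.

C1: sp ✓
C2: sp ✓
C3: sp3
C4: sp ✓
C5: sp ✓
C6: sp3
C7: sp3
C8: sp2
C9: sp2
C1, C2, C4, C5 → 4 sp carbons.

4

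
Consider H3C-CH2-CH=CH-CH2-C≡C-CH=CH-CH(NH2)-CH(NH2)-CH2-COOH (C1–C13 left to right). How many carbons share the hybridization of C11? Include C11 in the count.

6

C11 is sp3 (only σ bonds).
C1: sp3 ✓
C2: sp3 ✓
C3: sp2
C4: sp2
C5: sp3 ✓
C6: sp
C7: sp
C8: sp2
C9: sp2
C10: sp3 ✓
C11: sp3 ✓
C12: sp3 ✓
C13: sp2
6 carbons are sp3.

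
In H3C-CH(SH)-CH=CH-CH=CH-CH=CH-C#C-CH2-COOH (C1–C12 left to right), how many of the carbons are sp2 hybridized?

7

C1: sp3
C2: sp3
C3: sp2 ✓
C4: sp2 ✓
C5: sp2 ✓
C6: sp2 ✓
C7: sp2 ✓
C8: sp2 ✓
C9: sp
C10: sp
C11: sp3
C12: sp2 ✓
C3, C4, C5, C6, C7, C8, C12 → 7 sp2 carbons.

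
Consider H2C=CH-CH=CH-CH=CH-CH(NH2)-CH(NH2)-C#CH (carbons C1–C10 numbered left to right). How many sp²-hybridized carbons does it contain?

C1: sp2 ✓
C2: sp2 ✓
C3: sp2 ✓
C4: sp2 ✓
C5: sp2 ✓
C6: sp2 ✓
C7: sp3
C8: sp3
C9: sp
C10: sp
C1, C2, C3, C4, C5, C6 → 6 sp2 carbons.

6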